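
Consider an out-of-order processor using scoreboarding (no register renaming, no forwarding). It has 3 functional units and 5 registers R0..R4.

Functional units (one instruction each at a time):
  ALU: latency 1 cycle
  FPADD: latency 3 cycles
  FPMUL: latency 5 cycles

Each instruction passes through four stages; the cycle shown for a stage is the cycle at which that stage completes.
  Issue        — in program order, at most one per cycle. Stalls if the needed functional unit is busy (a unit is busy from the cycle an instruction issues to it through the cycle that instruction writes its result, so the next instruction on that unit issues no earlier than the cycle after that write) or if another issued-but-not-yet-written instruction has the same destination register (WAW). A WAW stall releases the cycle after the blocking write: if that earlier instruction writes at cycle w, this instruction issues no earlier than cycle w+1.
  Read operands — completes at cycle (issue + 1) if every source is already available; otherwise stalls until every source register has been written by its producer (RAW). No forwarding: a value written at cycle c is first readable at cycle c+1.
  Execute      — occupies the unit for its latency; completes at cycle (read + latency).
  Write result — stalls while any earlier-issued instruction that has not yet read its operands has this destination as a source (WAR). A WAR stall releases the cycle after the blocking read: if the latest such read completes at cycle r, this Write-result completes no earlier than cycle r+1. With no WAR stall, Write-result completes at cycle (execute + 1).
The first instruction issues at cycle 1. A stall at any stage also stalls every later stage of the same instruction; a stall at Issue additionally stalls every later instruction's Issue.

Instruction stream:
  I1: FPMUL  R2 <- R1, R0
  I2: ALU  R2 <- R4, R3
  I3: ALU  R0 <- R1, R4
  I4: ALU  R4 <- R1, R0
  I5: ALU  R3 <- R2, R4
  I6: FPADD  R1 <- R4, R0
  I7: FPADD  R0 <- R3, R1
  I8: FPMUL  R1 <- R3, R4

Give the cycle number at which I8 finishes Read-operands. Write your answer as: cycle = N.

c1: I1→FPMUL
c2: I1 RO
c7: I1 EX
c8: I1 WR R2
c9: I2→ALU
c10: I2 RO
c11: I2 EX
c12: I2 WR R2
c13: I3→ALU
c14: I3 RO
c15: I3 EX
c16: I3 WR R0
c17: I4→ALU
c18: I4 RO
c19: I4 EX
c20: I4 WR R4
c21: I5→ALU
c22: I5 RO; I6→FPADD
c23: I5 EX; I6 RO
c24: I5 WR R3
c26: I6 EX
c27: I6 WR R1
c28: I7→FPADD
c29: I7 RO; I8→FPMUL
c30: I8 RO
c32: I7 EX
c33: I7 WR R0
c35: I8 EX
c36: I8 WR R1

cycle = 30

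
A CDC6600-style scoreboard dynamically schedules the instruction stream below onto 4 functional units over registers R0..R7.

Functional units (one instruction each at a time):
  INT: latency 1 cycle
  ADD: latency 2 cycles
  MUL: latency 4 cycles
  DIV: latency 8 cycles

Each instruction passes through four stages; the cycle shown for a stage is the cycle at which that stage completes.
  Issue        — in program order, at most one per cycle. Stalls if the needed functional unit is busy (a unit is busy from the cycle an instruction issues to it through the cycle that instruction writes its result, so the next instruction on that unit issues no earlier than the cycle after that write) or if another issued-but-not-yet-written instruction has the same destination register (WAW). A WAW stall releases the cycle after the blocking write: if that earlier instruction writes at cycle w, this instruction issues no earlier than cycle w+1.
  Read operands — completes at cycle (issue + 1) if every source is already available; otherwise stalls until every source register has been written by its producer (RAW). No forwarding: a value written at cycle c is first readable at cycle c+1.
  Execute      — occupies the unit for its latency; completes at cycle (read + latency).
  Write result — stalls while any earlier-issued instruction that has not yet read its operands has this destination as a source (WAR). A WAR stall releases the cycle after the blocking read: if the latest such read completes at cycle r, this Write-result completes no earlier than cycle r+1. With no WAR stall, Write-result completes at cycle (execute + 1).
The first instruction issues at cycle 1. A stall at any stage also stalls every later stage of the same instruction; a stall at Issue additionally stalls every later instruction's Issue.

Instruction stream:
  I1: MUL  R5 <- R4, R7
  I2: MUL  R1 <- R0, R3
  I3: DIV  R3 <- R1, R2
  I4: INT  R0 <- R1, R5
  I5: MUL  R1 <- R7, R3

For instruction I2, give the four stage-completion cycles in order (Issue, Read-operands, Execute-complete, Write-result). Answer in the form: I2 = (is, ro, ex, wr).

I2 = (8, 9, 13, 14)

c1: I1 dispatched to MUL
c2: I1 operands ready
c6: I1 complete
c7: R5←I1
c8: I2 dispatched to MUL
c9: I2 operands ready, I3 dispatched to DIV
c10: I4 dispatched to INT
c13: I2 complete
c14: R1←I2
c15: I3 operands ready, I4 operands ready, I5 dispatched to MUL
c16: I4 complete
c17: R0←I4
c23: I3 complete
c24: R3←I3
c25: I5 operands ready
c29: I5 complete
c30: R1←I5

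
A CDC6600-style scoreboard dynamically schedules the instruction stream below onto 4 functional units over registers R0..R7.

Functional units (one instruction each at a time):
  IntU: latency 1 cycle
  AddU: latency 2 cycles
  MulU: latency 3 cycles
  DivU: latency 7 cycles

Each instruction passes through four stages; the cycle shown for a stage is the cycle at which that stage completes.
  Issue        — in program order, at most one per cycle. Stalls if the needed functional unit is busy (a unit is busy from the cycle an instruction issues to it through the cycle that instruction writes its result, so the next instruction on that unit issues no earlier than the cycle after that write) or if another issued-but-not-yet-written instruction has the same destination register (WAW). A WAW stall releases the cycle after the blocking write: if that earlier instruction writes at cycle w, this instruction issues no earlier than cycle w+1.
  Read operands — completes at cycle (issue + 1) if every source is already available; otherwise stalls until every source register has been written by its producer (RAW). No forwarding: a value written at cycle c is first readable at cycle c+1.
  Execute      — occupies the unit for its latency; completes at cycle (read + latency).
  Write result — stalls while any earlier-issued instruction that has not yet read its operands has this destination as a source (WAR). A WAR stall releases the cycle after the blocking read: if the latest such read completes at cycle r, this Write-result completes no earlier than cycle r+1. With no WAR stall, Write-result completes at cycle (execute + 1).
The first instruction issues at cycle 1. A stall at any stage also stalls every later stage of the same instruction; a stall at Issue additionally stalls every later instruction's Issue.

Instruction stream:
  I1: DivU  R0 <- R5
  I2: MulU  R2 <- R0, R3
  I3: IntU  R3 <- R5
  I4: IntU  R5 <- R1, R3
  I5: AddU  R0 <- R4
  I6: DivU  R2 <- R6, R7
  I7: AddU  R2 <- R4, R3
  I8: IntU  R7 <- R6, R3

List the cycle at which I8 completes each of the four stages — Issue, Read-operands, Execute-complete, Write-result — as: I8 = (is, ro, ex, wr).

I8 = (27, 28, 29, 30)

  I1 | 1 | 2 | 9 | 10
  I2 | 2 | 11 | 14 | 15   RAW R0: wait I1 write@10
  I3 | 3 | 4 | 5 | 12   WAR R3: wait I2 read@11
  I4 | 13 | 14 | 15 | 16   struct: IntU busy until I3 writes@12
  I5 | 14 | 15 | 17 | 18
  I6 | 16 | 17 | 24 | 25   WAW R2: wait I2 write@15
  I7 | 26 | 27 | 29 | 30   WAW R2: wait I6 write@25
  I8 | 27 | 28 | 29 | 30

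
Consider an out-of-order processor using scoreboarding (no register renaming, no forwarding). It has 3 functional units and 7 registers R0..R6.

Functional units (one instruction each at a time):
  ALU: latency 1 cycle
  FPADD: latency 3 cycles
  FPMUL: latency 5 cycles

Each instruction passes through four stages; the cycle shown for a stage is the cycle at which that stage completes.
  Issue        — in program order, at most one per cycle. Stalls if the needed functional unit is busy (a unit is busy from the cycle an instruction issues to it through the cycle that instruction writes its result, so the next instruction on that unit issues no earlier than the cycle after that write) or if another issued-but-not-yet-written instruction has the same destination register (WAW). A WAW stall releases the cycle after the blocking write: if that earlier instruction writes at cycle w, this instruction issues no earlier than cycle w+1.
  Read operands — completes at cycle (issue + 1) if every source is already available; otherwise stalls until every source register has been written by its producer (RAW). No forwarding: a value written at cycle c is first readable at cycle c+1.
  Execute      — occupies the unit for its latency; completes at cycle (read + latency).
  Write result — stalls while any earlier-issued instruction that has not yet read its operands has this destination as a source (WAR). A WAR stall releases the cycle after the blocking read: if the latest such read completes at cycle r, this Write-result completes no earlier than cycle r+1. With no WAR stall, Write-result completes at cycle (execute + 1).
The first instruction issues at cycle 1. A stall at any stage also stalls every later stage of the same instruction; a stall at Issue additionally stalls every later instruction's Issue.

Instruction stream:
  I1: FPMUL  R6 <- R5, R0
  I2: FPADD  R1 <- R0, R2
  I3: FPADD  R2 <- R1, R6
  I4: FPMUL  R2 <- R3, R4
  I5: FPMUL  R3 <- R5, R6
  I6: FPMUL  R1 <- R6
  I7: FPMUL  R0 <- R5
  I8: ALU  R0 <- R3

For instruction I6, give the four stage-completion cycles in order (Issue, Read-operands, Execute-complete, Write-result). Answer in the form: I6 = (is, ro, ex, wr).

I6 = (30, 31, 36, 37)

I1: IS=1 RO=2 EX=7 WR=8
I2: IS=2 RO=3 EX=6 WR=7
I3: IS=8 RO=9 EX=12 WR=13  [struct: FPADD busy until I2 writes@7]
I4: IS=14 RO=15 EX=20 WR=21  [WAW R2: wait I3 write@13]
I5: IS=22 RO=23 EX=28 WR=29  [struct: FPMUL busy until I4 writes@21]
I6: IS=30 RO=31 EX=36 WR=37  [struct: FPMUL busy until I5 writes@29]
I7: IS=38 RO=39 EX=44 WR=45  [struct: FPMUL busy until I6 writes@37]
I8: IS=46 RO=47 EX=48 WR=49  [WAW R0: wait I7 write@45]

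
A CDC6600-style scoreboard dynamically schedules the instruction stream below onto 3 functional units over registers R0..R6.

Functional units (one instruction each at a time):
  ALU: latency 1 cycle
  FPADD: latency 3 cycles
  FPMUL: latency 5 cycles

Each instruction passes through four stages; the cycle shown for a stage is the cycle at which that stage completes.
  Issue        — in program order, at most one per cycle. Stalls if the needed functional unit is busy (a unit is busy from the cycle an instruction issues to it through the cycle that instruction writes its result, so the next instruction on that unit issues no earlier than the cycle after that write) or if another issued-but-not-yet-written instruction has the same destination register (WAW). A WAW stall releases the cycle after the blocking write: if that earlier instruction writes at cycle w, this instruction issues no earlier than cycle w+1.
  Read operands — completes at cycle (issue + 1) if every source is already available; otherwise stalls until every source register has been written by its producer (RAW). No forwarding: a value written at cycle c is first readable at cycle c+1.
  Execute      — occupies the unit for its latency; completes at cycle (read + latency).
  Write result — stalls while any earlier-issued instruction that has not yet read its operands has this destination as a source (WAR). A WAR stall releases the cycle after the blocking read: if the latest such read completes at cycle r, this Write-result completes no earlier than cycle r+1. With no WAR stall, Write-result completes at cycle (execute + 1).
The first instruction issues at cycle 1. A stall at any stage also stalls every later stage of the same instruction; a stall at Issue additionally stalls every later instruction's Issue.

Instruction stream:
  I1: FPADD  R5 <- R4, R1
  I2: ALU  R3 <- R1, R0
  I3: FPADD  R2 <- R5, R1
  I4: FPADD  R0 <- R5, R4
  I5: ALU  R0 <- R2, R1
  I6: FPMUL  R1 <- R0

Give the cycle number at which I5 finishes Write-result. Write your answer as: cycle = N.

I1: IS=1 RO=2 EX=5 WR=6
I2: IS=2 RO=3 EX=4 WR=5
I3: IS=7 RO=8 EX=11 WR=12  [struct: FPADD busy until I1 writes@6]
I4: IS=13 RO=14 EX=17 WR=18  [struct: FPADD busy until I3 writes@12]
I5: IS=19 RO=20 EX=21 WR=22  [WAW R0: wait I4 write@18]
I6: IS=20 RO=23 EX=28 WR=29  [RAW R0: wait I5 write@22]

cycle = 22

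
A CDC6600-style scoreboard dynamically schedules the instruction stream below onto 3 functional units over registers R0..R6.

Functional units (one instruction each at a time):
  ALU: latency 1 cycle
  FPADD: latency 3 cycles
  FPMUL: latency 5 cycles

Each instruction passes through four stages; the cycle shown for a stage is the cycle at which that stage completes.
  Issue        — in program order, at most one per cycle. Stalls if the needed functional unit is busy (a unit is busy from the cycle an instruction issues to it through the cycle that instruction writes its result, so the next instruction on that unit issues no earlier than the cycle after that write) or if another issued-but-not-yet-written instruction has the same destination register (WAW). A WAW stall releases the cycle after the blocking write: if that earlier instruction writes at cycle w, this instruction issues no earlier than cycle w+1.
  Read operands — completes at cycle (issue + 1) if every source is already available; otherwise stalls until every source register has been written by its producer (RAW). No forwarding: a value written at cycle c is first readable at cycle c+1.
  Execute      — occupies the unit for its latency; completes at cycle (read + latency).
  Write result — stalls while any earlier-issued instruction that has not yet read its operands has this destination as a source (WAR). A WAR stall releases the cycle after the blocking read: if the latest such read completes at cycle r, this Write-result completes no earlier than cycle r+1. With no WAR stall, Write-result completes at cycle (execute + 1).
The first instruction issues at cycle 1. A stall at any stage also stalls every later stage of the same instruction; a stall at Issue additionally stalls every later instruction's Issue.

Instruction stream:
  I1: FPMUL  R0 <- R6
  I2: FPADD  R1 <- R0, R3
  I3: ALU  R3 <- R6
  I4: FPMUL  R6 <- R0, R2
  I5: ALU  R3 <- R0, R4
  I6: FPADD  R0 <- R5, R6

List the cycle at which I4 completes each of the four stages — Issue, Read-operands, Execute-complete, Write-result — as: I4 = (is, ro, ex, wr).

1) issue 1, read 2, done 7, write 8
2) issue 2, read 9, done 12, write 13  <RAW R0: wait I1 write@8>
3) issue 3, read 4, done 5, write 10  <WAR R3: wait I2 read@9>
4) issue 9, read 10, done 15, write 16  <struct: FPMUL busy until I1 writes@8>
5) issue 11, read 12, done 13, write 14  <struct: ALU busy until I3 writes@10>
6) issue 14, read 17, done 20, write 21  <struct: FPADD busy until I2 writes@13 / RAW R6: wait I4 write@16>

I4 = (9, 10, 15, 16)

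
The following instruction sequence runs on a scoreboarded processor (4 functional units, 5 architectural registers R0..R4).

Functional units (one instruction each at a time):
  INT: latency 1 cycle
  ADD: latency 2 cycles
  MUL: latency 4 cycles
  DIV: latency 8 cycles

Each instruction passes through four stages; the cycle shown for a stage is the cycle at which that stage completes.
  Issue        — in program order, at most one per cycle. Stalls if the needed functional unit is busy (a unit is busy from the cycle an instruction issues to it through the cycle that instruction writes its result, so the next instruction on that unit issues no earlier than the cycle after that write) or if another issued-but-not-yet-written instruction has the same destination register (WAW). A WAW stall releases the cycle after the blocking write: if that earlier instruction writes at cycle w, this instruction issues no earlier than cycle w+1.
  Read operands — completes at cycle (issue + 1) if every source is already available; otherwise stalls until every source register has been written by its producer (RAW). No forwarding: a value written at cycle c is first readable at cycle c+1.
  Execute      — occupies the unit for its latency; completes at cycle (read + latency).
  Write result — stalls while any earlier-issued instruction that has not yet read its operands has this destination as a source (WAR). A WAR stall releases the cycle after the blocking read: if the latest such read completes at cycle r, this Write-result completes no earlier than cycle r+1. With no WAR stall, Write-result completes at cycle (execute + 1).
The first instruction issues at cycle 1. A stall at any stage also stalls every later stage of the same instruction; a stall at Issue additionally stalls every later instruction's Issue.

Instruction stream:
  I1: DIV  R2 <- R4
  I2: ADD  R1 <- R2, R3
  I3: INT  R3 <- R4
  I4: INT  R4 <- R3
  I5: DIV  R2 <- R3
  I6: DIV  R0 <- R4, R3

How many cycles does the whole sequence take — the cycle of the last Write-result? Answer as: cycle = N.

cycle = 36

t=1  issue I1 (DIV)
t=2  I1 read-ops · issue I2 (ADD)
t=3  issue I3 (INT)
t=4  I3 read-ops
t=5  I3 finished on INT
t=10  I1 finished on DIV
t=11  I1→R2
t=12  I2 read-ops
t=13  I3→R3
t=14  I2 finished on ADD · issue I4 (INT)
t=15  I2→R1 · I4 read-ops · issue I5 (DIV)
t=16  I4 finished on INT · I5 read-ops
t=17  I4→R4
t=24  I5 finished on DIV
t=25  I5→R2
t=26  issue I6 (DIV)
t=27  I6 read-ops
t=35  I6 finished on DIV
t=36  I6→R0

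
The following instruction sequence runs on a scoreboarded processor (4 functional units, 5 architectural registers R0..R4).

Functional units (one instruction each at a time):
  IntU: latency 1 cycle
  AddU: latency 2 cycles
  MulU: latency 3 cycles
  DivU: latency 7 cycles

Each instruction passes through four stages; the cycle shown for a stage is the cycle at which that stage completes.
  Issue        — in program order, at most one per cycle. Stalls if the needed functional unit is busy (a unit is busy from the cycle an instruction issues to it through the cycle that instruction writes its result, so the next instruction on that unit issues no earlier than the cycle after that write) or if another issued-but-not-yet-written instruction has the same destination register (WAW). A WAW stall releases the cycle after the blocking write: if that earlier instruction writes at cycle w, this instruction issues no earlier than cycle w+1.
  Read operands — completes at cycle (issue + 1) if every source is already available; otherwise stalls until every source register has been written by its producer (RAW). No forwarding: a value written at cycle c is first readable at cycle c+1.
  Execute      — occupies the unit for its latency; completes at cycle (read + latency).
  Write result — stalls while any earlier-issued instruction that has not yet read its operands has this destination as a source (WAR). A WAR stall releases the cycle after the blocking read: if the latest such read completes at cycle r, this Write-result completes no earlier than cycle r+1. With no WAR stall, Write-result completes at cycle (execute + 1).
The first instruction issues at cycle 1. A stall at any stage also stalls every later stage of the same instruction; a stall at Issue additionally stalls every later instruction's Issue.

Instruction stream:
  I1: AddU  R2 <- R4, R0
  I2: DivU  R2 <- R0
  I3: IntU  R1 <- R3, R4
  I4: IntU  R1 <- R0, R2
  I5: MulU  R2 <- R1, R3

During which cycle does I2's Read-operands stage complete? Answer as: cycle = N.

t=1  I1→AddU
t=2  I1 RO
t=4  I1 EX
t=5  I1 WR R2
t=6  I2→DivU
t=7  I2 RO; I3→IntU
t=8  I3 RO
t=9  I3 EX
t=10  I3 WR R1
t=11  I4→IntU
t=14  I2 EX
t=15  I2 WR R2
t=16  I4 RO; I5→MulU
t=17  I4 EX
t=18  I4 WR R1
t=19  I5 RO
t=22  I5 EX
t=23  I5 WR R2

cycle = 7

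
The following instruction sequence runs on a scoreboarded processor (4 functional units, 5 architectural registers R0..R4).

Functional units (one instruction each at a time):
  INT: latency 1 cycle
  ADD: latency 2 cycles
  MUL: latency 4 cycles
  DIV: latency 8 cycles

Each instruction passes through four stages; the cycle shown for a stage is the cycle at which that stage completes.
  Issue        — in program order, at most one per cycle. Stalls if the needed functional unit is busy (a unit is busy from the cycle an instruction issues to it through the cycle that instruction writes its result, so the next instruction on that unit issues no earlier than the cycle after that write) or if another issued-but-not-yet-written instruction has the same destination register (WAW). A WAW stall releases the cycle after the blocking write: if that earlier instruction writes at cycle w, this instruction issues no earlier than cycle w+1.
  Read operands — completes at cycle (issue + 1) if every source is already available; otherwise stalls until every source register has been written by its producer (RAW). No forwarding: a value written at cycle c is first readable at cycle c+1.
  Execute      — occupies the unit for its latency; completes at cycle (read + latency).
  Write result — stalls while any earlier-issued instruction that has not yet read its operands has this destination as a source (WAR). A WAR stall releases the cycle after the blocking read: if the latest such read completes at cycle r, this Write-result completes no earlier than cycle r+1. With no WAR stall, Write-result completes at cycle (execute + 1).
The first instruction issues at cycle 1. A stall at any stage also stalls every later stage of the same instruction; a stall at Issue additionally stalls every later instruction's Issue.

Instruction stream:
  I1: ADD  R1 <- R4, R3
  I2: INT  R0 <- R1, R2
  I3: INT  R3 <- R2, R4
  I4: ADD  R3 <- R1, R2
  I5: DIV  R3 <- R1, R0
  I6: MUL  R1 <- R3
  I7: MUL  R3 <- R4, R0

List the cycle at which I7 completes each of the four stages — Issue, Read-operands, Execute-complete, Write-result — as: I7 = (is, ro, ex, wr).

I1: IS=1 RO=2 EX=4 WR=5
I2: IS=2 RO=6 EX=7 WR=8  [RAW R1: wait I1 write@5]
I3: IS=9 RO=10 EX=11 WR=12  [struct: INT busy until I2 writes@8]
I4: IS=13 RO=14 EX=16 WR=17  [WAW R3: wait I3 write@12]
I5: IS=18 RO=19 EX=27 WR=28  [WAW R3: wait I4 write@17]
I6: IS=19 RO=29 EX=33 WR=34  [RAW R3: wait I5 write@28]
I7: IS=35 RO=36 EX=40 WR=41  [struct: MUL busy until I6 writes@34]

I7 = (35, 36, 40, 41)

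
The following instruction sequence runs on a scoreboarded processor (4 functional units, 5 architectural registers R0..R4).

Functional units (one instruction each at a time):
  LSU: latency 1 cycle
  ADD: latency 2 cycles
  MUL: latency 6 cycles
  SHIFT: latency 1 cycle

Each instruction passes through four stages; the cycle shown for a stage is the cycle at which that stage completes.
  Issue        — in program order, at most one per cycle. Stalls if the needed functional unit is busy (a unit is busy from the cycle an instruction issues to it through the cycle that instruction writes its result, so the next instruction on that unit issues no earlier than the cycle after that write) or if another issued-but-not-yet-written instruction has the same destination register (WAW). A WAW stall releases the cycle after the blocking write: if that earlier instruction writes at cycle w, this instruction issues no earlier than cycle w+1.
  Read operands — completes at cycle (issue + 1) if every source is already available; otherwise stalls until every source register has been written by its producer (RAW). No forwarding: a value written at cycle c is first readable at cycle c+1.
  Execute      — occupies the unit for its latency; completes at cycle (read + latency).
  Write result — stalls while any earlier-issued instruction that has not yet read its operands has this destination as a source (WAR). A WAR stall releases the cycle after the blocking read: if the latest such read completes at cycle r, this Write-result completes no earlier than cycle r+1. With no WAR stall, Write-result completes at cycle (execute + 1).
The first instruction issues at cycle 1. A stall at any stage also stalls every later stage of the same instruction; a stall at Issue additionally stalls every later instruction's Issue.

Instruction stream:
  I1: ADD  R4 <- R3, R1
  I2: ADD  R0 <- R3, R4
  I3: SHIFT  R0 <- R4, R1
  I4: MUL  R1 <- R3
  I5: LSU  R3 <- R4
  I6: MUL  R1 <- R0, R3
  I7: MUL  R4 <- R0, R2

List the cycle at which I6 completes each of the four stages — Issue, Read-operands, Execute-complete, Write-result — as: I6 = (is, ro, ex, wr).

I6 = (21, 22, 28, 29)

c1: I1 issues→ADD
c2: I1 reads
c4: I1 exec-done
c5: I1 writes R4
c6: I2 issues→ADD
c7: I2 reads
c9: I2 exec-done
c10: I2 writes R0
c11: I3 issues→SHIFT
c12: I3 reads; I4 issues→MUL
c13: I3 exec-done; I4 reads; I5 issues→LSU
c14: I3 writes R0; I5 reads
c15: I5 exec-done
c16: I5 writes R3
c19: I4 exec-done
c20: I4 writes R1
c21: I6 issues→MUL
c22: I6 reads
c28: I6 exec-done
c29: I6 writes R1
c30: I7 issues→MUL
c31: I7 reads
c37: I7 exec-done
c38: I7 writes R4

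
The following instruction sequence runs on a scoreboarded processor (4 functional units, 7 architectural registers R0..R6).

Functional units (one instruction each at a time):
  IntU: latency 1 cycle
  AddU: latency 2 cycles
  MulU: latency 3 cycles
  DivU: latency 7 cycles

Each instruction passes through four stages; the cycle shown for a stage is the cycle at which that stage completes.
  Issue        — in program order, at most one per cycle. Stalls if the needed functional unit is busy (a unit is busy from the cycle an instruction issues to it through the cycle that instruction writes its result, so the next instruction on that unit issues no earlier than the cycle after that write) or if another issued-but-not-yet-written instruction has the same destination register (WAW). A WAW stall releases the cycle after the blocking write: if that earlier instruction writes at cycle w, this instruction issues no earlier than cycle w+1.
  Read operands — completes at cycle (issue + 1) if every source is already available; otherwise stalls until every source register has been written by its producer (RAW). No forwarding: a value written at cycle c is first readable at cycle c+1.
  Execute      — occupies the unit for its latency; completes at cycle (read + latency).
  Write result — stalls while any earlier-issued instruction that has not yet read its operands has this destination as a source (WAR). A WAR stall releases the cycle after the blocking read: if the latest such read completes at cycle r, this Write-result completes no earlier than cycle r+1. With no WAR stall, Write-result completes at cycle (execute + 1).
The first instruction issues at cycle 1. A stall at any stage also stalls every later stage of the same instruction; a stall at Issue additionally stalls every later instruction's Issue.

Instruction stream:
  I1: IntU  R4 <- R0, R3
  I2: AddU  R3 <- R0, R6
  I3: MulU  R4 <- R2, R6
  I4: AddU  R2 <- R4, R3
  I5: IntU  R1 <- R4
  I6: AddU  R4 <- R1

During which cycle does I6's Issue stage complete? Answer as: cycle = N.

t=1  I1 issues→IntU
t=2  I1 reads; I2 issues→AddU
t=3  I1 exec-done; I2 reads
t=4  I1 writes R4
t=5  I2 exec-done; I3 issues→MulU
t=6  I2 writes R3; I3 reads
t=7  I4 issues→AddU
t=8  I5 issues→IntU
t=9  I3 exec-done
t=10  I3 writes R4
t=11  I4 reads; I5 reads
t=12  I5 exec-done
t=13  I4 exec-done; I5 writes R1
t=14  I4 writes R2
t=15  I6 issues→AddU
t=16  I6 reads
t=18  I6 exec-done
t=19  I6 writes R4

cycle = 15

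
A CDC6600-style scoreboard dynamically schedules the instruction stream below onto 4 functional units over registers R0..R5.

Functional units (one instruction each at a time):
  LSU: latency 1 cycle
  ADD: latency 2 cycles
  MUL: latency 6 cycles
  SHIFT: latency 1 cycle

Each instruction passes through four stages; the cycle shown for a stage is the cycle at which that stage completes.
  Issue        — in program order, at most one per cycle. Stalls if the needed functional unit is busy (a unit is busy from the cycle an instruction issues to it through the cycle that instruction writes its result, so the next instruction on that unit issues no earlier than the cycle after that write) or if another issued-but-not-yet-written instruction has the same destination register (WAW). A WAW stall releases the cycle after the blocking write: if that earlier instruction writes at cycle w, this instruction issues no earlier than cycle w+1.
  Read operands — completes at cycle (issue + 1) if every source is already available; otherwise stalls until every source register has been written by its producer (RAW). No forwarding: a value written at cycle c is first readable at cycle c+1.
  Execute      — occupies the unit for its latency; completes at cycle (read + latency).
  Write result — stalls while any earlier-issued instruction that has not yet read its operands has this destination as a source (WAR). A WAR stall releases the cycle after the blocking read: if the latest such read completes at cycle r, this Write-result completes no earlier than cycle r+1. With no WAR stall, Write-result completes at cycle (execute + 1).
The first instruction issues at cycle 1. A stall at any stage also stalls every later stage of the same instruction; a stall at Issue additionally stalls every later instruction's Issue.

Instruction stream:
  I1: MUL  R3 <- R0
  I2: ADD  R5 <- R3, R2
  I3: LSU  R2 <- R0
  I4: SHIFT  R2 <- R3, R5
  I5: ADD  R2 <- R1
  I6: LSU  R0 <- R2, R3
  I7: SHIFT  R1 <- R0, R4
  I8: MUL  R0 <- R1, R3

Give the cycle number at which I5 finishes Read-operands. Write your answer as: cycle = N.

c1: issue I1 (MUL)
c2: I1 read-ops, issue I2 (ADD)
c3: issue I3 (LSU)
c4: I3 read-ops
c5: I3 finished on LSU
c8: I1 finished on MUL
c9: I1→R3
c10: I2 read-ops
c11: I3→R2
c12: I2 finished on ADD, issue I4 (SHIFT)
c13: I2→R5
c14: I4 read-ops
c15: I4 finished on SHIFT
c16: I4→R2
c17: issue I5 (ADD)
c18: I5 read-ops, issue I6 (LSU)
c19: issue I7 (SHIFT)
c20: I5 finished on ADD
c21: I5→R2
c22: I6 read-ops
c23: I6 finished on LSU
c24: I6→R0
c25: I7 read-ops, issue I8 (MUL)
c26: I7 finished on SHIFT
c27: I7→R1
c28: I8 read-ops
c34: I8 finished on MUL
c35: I8→R0

cycle = 18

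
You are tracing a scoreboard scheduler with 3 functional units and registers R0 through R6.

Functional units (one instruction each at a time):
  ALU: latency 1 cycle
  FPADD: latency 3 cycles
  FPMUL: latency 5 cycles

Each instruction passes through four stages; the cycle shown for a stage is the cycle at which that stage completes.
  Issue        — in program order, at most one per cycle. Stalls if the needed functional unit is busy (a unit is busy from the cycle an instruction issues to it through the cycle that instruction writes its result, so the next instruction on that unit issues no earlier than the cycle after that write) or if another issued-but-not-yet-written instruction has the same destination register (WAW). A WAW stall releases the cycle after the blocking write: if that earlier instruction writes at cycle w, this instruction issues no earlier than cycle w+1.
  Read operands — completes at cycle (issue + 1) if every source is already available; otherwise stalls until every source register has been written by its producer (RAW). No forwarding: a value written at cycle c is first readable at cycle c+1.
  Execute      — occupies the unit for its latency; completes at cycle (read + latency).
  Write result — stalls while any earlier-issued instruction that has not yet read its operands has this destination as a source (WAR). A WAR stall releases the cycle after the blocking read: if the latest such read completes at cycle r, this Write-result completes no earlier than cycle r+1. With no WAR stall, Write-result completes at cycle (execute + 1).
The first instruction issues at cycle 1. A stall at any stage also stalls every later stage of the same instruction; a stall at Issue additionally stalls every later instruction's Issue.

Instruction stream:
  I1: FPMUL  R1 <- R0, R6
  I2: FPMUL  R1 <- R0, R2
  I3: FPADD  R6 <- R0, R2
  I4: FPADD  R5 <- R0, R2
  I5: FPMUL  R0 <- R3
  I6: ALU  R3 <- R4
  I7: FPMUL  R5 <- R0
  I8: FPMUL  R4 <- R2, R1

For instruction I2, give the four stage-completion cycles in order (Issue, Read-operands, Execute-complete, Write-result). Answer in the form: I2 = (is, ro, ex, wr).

I2 = (9, 10, 15, 16)

cycle 1: I1→FPMUL
cycle 2: I1 RO
cycle 7: I1 EX
cycle 8: I1 WR R1
cycle 9: I2→FPMUL
cycle 10: I2 RO; I3→FPADD
cycle 11: I3 RO
cycle 14: I3 EX
cycle 15: I2 EX; I3 WR R6
cycle 16: I2 WR R1; I4→FPADD
cycle 17: I4 RO; I5→FPMUL
cycle 18: I5 RO; I6→ALU
cycle 19: I6 RO
cycle 20: I4 EX; I6 EX
cycle 21: I4 WR R5; I6 WR R3
cycle 23: I5 EX
cycle 24: I5 WR R0
cycle 25: I7→FPMUL
cycle 26: I7 RO
cycle 31: I7 EX
cycle 32: I7 WR R5
cycle 33: I8→FPMUL
cycle 34: I8 RO
cycle 39: I8 EX
cycle 40: I8 WR R4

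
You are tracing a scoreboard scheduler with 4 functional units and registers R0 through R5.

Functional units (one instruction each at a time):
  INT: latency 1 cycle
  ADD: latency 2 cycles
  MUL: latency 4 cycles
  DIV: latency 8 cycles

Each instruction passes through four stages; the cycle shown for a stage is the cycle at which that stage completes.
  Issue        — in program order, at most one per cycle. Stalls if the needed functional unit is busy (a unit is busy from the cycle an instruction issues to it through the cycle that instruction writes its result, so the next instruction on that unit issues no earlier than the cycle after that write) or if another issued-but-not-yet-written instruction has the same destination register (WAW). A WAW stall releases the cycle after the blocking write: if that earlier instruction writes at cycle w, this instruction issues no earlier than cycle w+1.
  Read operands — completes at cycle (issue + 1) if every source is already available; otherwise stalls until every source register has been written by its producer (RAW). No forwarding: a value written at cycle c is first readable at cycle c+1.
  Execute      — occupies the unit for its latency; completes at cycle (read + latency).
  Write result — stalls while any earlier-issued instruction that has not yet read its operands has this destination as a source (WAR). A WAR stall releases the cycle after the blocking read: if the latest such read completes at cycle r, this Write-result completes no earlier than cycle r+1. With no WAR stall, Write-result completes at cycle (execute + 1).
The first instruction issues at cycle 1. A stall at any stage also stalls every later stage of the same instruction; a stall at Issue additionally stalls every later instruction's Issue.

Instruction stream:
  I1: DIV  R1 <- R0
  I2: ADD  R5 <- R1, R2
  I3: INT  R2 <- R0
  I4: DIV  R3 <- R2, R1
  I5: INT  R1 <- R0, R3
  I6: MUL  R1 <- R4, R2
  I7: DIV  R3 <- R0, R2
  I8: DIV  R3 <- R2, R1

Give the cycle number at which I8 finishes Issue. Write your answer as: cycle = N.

cycle = 39

cycle 1: I1 dispatched to DIV
cycle 2: I1 operands ready | I2 dispatched to ADD
cycle 3: I3 dispatched to INT
cycle 4: I3 operands ready
cycle 5: I3 complete
cycle 10: I1 complete
cycle 11: R1←I1
cycle 12: I2 operands ready | I4 dispatched to DIV
cycle 13: R2←I3
cycle 14: I2 complete | I4 operands ready | I5 dispatched to INT
cycle 15: R5←I2
cycle 22: I4 complete
cycle 23: R3←I4
cycle 24: I5 operands ready
cycle 25: I5 complete
cycle 26: R1←I5
cycle 27: I6 dispatched to MUL
cycle 28: I6 operands ready | I7 dispatched to DIV
cycle 29: I7 operands ready
cycle 32: I6 complete
cycle 33: R1←I6
cycle 37: I7 complete
cycle 38: R3←I7
cycle 39: I8 dispatched to DIV
cycle 40: I8 operands ready
cycle 48: I8 complete
cycle 49: R3←I8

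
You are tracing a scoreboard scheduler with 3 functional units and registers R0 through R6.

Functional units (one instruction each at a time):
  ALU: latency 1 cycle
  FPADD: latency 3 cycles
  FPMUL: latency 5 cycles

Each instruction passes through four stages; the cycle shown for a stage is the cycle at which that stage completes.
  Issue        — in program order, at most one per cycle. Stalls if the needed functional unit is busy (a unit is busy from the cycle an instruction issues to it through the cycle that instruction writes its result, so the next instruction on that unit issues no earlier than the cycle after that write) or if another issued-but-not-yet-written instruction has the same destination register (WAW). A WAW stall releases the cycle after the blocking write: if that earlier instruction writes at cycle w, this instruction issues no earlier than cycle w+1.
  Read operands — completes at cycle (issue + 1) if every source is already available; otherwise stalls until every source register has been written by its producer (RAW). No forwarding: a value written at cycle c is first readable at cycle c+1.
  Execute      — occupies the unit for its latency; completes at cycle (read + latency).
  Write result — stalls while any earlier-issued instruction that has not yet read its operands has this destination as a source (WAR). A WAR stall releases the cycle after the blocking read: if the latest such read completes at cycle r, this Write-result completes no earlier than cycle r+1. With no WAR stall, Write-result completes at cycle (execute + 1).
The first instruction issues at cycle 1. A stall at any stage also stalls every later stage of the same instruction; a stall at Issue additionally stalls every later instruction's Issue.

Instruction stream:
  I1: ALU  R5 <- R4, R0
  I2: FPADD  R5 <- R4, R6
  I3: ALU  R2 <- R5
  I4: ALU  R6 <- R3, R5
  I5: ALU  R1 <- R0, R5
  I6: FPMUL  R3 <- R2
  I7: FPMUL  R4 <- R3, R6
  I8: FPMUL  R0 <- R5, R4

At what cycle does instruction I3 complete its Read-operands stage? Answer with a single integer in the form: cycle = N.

cycle = 11

[1] I1→ALU
[2] I1 RO
[3] I1 EX
[4] I1 WR R5
[5] I2→FPADD
[6] I2 RO, I3→ALU
[9] I2 EX
[10] I2 WR R5
[11] I3 RO
[12] I3 EX
[13] I3 WR R2
[14] I4→ALU
[15] I4 RO
[16] I4 EX
[17] I4 WR R6
[18] I5→ALU
[19] I5 RO, I6→FPMUL
[20] I5 EX, I6 RO
[21] I5 WR R1
[25] I6 EX
[26] I6 WR R3
[27] I7→FPMUL
[28] I7 RO
[33] I7 EX
[34] I7 WR R4
[35] I8→FPMUL
[36] I8 RO
[41] I8 EX
[42] I8 WR R0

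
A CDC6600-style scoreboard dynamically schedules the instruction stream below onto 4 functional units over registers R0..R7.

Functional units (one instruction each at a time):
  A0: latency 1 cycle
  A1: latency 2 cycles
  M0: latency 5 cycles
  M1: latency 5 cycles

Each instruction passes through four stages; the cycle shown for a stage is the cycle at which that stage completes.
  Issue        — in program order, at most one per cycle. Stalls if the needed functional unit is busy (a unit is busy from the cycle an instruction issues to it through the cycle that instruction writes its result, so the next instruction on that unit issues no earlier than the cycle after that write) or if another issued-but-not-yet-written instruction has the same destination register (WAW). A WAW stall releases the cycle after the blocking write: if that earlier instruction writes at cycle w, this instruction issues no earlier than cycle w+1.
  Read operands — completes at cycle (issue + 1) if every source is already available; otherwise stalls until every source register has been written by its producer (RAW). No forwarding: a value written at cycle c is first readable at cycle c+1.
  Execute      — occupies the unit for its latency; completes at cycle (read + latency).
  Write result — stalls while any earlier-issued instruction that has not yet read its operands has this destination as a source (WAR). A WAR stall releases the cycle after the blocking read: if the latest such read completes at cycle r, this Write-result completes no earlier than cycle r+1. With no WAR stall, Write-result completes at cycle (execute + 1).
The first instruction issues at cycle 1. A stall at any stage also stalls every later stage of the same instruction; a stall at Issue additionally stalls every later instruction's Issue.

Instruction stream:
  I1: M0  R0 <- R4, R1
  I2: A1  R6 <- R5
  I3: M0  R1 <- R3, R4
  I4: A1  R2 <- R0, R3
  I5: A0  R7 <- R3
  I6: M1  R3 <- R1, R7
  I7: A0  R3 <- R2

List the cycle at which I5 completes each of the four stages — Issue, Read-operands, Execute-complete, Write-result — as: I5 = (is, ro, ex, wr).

I5 = (11, 12, 13, 14)

I1: IS=1 RO=2 EX=7 WR=8
I2: IS=2 RO=3 EX=5 WR=6
I3: IS=9 RO=10 EX=15 WR=16  [struct: M0 busy until I1 writes@8]
I4: IS=10 RO=11 EX=13 WR=14
I5: IS=11 RO=12 EX=13 WR=14
I6: IS=12 RO=17 EX=22 WR=23  [RAW R1: wait I3 write@16]
I7: IS=24 RO=25 EX=26 WR=27  [WAW R3: wait I6 write@23]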